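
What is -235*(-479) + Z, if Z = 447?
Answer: 113012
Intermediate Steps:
-235*(-479) + Z = -235*(-479) + 447 = 112565 + 447 = 113012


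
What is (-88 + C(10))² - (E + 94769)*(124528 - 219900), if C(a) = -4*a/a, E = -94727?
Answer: 4014088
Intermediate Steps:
C(a) = -4 (C(a) = -4*1 = -4)
(-88 + C(10))² - (E + 94769)*(124528 - 219900) = (-88 - 4)² - (-94727 + 94769)*(124528 - 219900) = (-92)² - 42*(-95372) = 8464 - 1*(-4005624) = 8464 + 4005624 = 4014088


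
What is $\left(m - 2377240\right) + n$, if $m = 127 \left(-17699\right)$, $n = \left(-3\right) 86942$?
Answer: $-4885839$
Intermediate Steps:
$n = -260826$
$m = -2247773$
$\left(m - 2377240\right) + n = \left(-2247773 - 2377240\right) - 260826 = -4625013 - 260826 = -4885839$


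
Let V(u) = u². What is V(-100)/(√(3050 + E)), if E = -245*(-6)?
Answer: 500*√1130/113 ≈ 148.74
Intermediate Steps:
E = 1470
V(-100)/(√(3050 + E)) = (-100)²/(√(3050 + 1470)) = 10000/(√4520) = 10000/((2*√1130)) = 10000*(√1130/2260) = 500*√1130/113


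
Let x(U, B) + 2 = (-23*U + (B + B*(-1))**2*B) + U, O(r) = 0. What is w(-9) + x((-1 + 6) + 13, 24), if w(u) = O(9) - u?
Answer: -389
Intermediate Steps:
w(u) = -u (w(u) = 0 - u = -u)
x(U, B) = -2 - 22*U (x(U, B) = -2 + ((-23*U + (B + B*(-1))**2*B) + U) = -2 + ((-23*U + (B - B)**2*B) + U) = -2 + ((-23*U + 0**2*B) + U) = -2 + ((-23*U + 0*B) + U) = -2 + ((-23*U + 0) + U) = -2 + (-23*U + U) = -2 - 22*U)
w(-9) + x((-1 + 6) + 13, 24) = -1*(-9) + (-2 - 22*((-1 + 6) + 13)) = 9 + (-2 - 22*(5 + 13)) = 9 + (-2 - 22*18) = 9 + (-2 - 396) = 9 - 398 = -389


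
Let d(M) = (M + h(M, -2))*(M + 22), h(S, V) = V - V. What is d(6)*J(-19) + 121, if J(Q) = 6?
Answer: 1129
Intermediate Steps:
h(S, V) = 0
d(M) = M*(22 + M) (d(M) = (M + 0)*(M + 22) = M*(22 + M))
d(6)*J(-19) + 121 = (6*(22 + 6))*6 + 121 = (6*28)*6 + 121 = 168*6 + 121 = 1008 + 121 = 1129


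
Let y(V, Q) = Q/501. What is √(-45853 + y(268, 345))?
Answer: 2*I*√319693778/167 ≈ 214.13*I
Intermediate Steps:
y(V, Q) = Q/501 (y(V, Q) = Q*(1/501) = Q/501)
√(-45853 + y(268, 345)) = √(-45853 + (1/501)*345) = √(-45853 + 115/167) = √(-7657336/167) = 2*I*√319693778/167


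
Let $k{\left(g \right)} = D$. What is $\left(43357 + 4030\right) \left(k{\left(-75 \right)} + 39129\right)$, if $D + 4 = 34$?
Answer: $1855627533$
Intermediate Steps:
$D = 30$ ($D = -4 + 34 = 30$)
$k{\left(g \right)} = 30$
$\left(43357 + 4030\right) \left(k{\left(-75 \right)} + 39129\right) = \left(43357 + 4030\right) \left(30 + 39129\right) = 47387 \cdot 39159 = 1855627533$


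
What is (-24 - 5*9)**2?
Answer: 4761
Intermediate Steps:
(-24 - 5*9)**2 = (-24 - 45)**2 = (-69)**2 = 4761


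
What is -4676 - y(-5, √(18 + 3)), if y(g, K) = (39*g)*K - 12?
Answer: -4664 + 195*√21 ≈ -3770.4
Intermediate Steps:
y(g, K) = -12 + 39*K*g (y(g, K) = 39*K*g - 12 = -12 + 39*K*g)
-4676 - y(-5, √(18 + 3)) = -4676 - (-12 + 39*√(18 + 3)*(-5)) = -4676 - (-12 + 39*√21*(-5)) = -4676 - (-12 - 195*√21) = -4676 + (12 + 195*√21) = -4664 + 195*√21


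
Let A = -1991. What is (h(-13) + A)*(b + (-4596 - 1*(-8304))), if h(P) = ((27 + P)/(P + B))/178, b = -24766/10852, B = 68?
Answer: -19596376820205/2656027 ≈ -7.3781e+6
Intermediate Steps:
b = -12383/5426 (b = -24766*1/10852 = -12383/5426 ≈ -2.2822)
h(P) = (27 + P)/(178*(68 + P)) (h(P) = ((27 + P)/(P + 68))/178 = ((27 + P)/(68 + P))*(1/178) = (27 + P)/(178*(68 + P)))
(h(-13) + A)*(b + (-4596 - 1*(-8304))) = ((27 - 13)/(178*(68 - 13)) - 1991)*(-12383/5426 + (-4596 - 1*(-8304))) = ((1/178)*14/55 - 1991)*(-12383/5426 + (-4596 + 8304)) = ((1/178)*(1/55)*14 - 1991)*(-12383/5426 + 3708) = (7/4895 - 1991)*(20107225/5426) = -9745938/4895*20107225/5426 = -19596376820205/2656027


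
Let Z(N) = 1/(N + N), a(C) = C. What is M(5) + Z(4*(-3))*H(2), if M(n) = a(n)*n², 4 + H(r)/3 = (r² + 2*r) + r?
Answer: 497/4 ≈ 124.25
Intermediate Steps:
H(r) = -12 + 3*r² + 9*r (H(r) = -12 + 3*((r² + 2*r) + r) = -12 + 3*(r² + 3*r) = -12 + (3*r² + 9*r) = -12 + 3*r² + 9*r)
M(n) = n³ (M(n) = n*n² = n³)
Z(N) = 1/(2*N)
M(5) + Z(4*(-3))*H(2) = 5³ + (1/(2*((4*(-3)))))*(-12 + 3*2² + 9*2) = 125 + ((½)/(-12))*(-12 + 3*4 + 18) = 125 + ((½)*(-1/12))*(-12 + 12 + 18) = 125 - 1/24*18 = 125 - ¾ = 497/4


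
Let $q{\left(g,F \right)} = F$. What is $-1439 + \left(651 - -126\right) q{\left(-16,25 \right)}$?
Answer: $17986$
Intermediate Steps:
$-1439 + \left(651 - -126\right) q{\left(-16,25 \right)} = -1439 + \left(651 - -126\right) 25 = -1439 + \left(651 + 126\right) 25 = -1439 + 777 \cdot 25 = -1439 + 19425 = 17986$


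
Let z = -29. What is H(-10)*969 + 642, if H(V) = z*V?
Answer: 281652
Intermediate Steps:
H(V) = -29*V
H(-10)*969 + 642 = -29*(-10)*969 + 642 = 290*969 + 642 = 281010 + 642 = 281652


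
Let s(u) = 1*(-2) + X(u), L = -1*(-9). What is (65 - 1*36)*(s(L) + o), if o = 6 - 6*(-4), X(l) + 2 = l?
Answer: 1015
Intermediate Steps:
X(l) = -2 + l
L = 9
s(u) = -4 + u (s(u) = 1*(-2) + (-2 + u) = -2 + (-2 + u) = -4 + u)
o = 30 (o = 6 + 24 = 30)
(65 - 1*36)*(s(L) + o) = (65 - 1*36)*((-4 + 9) + 30) = (65 - 36)*(5 + 30) = 29*35 = 1015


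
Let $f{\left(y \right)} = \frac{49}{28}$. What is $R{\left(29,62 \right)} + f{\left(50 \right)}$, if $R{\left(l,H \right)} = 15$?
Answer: $\frac{67}{4} \approx 16.75$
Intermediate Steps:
$f{\left(y \right)} = \frac{7}{4}$ ($f{\left(y \right)} = 49 \cdot \frac{1}{28} = \frac{7}{4}$)
$R{\left(29,62 \right)} + f{\left(50 \right)} = 15 + \frac{7}{4} = \frac{67}{4}$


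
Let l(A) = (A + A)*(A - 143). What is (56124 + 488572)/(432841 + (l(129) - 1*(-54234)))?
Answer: 544696/483463 ≈ 1.1267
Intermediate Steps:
l(A) = 2*A*(-143 + A) (l(A) = (2*A)*(-143 + A) = 2*A*(-143 + A))
(56124 + 488572)/(432841 + (l(129) - 1*(-54234))) = (56124 + 488572)/(432841 + (2*129*(-143 + 129) - 1*(-54234))) = 544696/(432841 + (2*129*(-14) + 54234)) = 544696/(432841 + (-3612 + 54234)) = 544696/(432841 + 50622) = 544696/483463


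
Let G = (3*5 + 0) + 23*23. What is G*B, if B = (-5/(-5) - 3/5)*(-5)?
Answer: -1088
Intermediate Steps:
B = -2 (B = (-5*(-⅕) - 3*⅕)*(-5) = (1 - ⅗)*(-5) = (⅖)*(-5) = -2)
G = 544 (G = (15 + 0) + 529 = 15 + 529 = 544)
G*B = 544*(-2) = -1088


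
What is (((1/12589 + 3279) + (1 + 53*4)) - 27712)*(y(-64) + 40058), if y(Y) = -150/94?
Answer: -574030793209929/591683 ≈ -9.7017e+8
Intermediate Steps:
y(Y) = -75/47 (y(Y) = -150*1/94 = -75/47)
(((1/12589 + 3279) + (1 + 53*4)) - 27712)*(y(-64) + 40058) = (((1/12589 + 3279) + (1 + 53*4)) - 27712)*(-75/47 + 40058) = (((1/12589 + 3279) + (1 + 212)) - 27712)*(1882651/47) = ((41279332/12589 + 213) - 27712)*(1882651/47) = (43960789/12589 - 27712)*(1882651/47) = -304905579/12589*1882651/47 = -574030793209929/591683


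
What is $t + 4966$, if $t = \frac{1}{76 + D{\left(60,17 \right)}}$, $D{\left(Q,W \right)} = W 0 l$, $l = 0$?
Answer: $\frac{377417}{76} \approx 4966.0$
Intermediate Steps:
$D{\left(Q,W \right)} = 0$ ($D{\left(Q,W \right)} = W 0 \cdot 0 = 0 \cdot 0 = 0$)
$t = \frac{1}{76}$ ($t = \frac{1}{76 + 0} = \frac{1}{76} \approx 0.013158$)
$t + 4966 = \frac{1}{76} + 4966 = \frac{377417}{76}$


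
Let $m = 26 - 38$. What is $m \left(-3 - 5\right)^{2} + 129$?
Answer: $-639$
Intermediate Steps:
$m = -12$ ($m = 26 - 38 = -12$)
$m \left(-3 - 5\right)^{2} + 129 = - 12 \left(-3 - 5\right)^{2} + 129 = - 12 \left(-8\right)^{2} + 129 = \left(-12\right) 64 + 129 = -768 + 129 = -639$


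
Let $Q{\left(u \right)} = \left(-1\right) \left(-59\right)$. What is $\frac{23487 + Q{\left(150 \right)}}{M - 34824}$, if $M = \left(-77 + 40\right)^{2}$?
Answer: $- \frac{23546}{33455} \approx -0.70381$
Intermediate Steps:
$Q{\left(u \right)} = 59$
$M = 1369$ ($M = \left(-37\right)^{2} = 1369$)
$\frac{23487 + Q{\left(150 \right)}}{M - 34824} = \frac{23487 + 59}{1369 - 34824} = \frac{23546}{-33455} = 23546 \left(- \frac{1}{33455}\right) = - \frac{23546}{33455}$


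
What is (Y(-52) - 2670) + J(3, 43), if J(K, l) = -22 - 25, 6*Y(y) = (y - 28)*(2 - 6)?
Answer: -7991/3 ≈ -2663.7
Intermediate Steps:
Y(y) = 56/3 - 2*y/3 (Y(y) = ((y - 28)*(2 - 6))/6 = ((-28 + y)*(-4))/6 = (112 - 4*y)/6 = 56/3 - 2*y/3)
J(K, l) = -47
(Y(-52) - 2670) + J(3, 43) = ((56/3 - ⅔*(-52)) - 2670) - 47 = ((56/3 + 104/3) - 2670) - 47 = (160/3 - 2670) - 47 = -7850/3 - 47 = -7991/3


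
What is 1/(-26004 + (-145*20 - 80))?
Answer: -1/28984 ≈ -3.4502e-5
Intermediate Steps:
1/(-26004 + (-145*20 - 80)) = 1/(-26004 + (-2900 - 80)) = 1/(-26004 - 2980) = 1/(-28984) = -1/28984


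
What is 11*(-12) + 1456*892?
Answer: 1298620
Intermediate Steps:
11*(-12) + 1456*892 = -132 + 1298752 = 1298620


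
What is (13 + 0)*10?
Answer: 130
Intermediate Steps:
(13 + 0)*10 = 13*10 = 130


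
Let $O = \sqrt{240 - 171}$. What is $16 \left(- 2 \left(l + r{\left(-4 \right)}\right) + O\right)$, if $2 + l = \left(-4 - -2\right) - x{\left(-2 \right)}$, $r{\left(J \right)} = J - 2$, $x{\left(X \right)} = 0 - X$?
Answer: $384 + 16 \sqrt{69} \approx 516.91$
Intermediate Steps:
$x{\left(X \right)} = - X$
$r{\left(J \right)} = -2 + J$
$l = -6$ ($l = -2 - \left(2 - -2\right) = -2 + \left(\left(-4 + 2\right) - 2\right) = -2 - 4 = -6$)
$O = \sqrt{69} \approx 8.3066$
$16 \left(- 2 \left(l + r{\left(-4 \right)}\right) + O\right) = 16 \left(- 2 \left(-6 - 6\right) + \sqrt{69}\right) = 16 \left(\left(-2\right) \left(-12\right) + \sqrt{69}\right) = 16 \left(24 + \sqrt{69}\right) = 384 + 16 \sqrt{69}$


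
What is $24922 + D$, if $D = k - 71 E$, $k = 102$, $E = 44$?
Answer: $21900$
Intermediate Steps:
$D = -3022$ ($D = 102 - 3124 = -3022$)
$24922 + D = 24922 - 3022 = 21900$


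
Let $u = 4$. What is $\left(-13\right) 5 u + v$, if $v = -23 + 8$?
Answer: $-275$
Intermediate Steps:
$v = -15$
$\left(-13\right) 5 u + v = \left(-13\right) 5 \cdot 4 - 15 = \left(-65\right) 4 - 15 = -260 - 15 = -275$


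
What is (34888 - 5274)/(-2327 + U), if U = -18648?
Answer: -29614/20975 ≈ -1.4119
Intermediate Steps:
(34888 - 5274)/(-2327 + U) = (34888 - 5274)/(-2327 - 18648) = 29614/(-20975) = 29614*(-1/20975) = -29614/20975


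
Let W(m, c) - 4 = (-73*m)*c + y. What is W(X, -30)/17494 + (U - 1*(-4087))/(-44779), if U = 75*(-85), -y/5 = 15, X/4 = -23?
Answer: -8985225957/783363826 ≈ -11.470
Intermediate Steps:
X = -92 (X = 4*(-23) = -92)
y = -75 (y = -5*15 = -75)
U = -6375
W(m, c) = -71 - 73*c*m (W(m, c) = 4 + ((-73*m)*c - 75) = 4 + (-73*c*m - 75) = 4 + (-75 - 73*c*m) = -71 - 73*c*m)
W(X, -30)/17494 + (U - 1*(-4087))/(-44779) = (-71 - 73*(-30)*(-92))/17494 + (-6375 - 1*(-4087))/(-44779) = (-71 - 201480)*(1/17494) + (-6375 + 4087)*(-1/44779) = -201551*1/17494 - 2288*(-1/44779) = -201551/17494 + 2288/44779 = -8985225957/783363826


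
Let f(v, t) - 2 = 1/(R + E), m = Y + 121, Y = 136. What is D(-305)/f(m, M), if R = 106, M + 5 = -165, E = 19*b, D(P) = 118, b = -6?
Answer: 944/15 ≈ 62.933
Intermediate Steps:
m = 257 (m = 136 + 121 = 257)
E = -114 (E = 19*(-6) = -114)
M = -170 (M = -5 - 165 = -170)
f(v, t) = 15/8 (f(v, t) = 2 + 1/(106 - 114) = 2 + 1/(-8) = 2 - ⅛ = 15/8)
D(-305)/f(m, M) = 118/(15/8) = 118*(8/15) = 944/15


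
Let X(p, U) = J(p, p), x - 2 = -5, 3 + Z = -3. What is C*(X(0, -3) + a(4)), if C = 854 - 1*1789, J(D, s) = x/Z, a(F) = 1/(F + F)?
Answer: -4675/8 ≈ -584.38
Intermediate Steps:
Z = -6 (Z = -3 - 3 = -6)
x = -3 (x = 2 - 5 = -3)
a(F) = 1/(2*F)
J(D, s) = ½ (J(D, s) = -3/(-6) = -3*(-⅙) = ½)
X(p, U) = ½
C = -935 (C = 854 - 1789 = -935)
C*(X(0, -3) + a(4)) = -935*(½ + (½)/4) = -935*(½ + (½)*(¼)) = -935*(½ + ⅛) = -935*5/8 = -4675/8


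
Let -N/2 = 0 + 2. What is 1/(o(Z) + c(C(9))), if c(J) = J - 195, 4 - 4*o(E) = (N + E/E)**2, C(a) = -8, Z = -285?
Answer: -4/817 ≈ -0.0048960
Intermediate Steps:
N = -4 (N = -2*(0 + 2) = -2*2 = -4)
o(E) = -5/4 (o(E) = 1 - (-4 + E/E)**2/4 = 1 - (-4 + 1)**2/4 = 1 - 1/4*(-3)**2 = 1 - 1/4*9 = 1 - 9/4 = -5/4)
c(J) = -195 + J
1/(o(Z) + c(C(9))) = 1/(-5/4 + (-195 - 8)) = 1/(-5/4 - 203) = 1/(-817/4) = -4/817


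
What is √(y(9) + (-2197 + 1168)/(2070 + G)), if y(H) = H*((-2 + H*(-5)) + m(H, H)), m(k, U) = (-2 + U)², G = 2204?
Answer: √324409422/4274 ≈ 4.2142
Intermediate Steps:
y(H) = H*(-2 + (-2 + H)² - 5*H) (y(H) = H*((-2 + H*(-5)) + (-2 + H)²) = H*((-2 - 5*H) + (-2 + H)²) = H*(-2 + (-2 + H)² - 5*H))
√(y(9) + (-2197 + 1168)/(2070 + G)) = √(9*(2 + 9² - 9*9) + (-2197 + 1168)/(2070 + 2204)) = √(9*(2 + 81 - 81) - 1029/4274) = √(9*2 - 1029*1/4274) = √(18 - 1029/4274) = √(75903/4274) = √324409422/4274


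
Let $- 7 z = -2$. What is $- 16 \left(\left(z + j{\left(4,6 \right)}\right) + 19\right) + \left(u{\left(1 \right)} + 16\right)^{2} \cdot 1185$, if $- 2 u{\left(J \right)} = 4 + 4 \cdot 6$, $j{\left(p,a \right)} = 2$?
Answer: $\frac{30796}{7} \approx 4399.4$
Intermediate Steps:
$z = \frac{2}{7}$ ($z = \left(- \frac{1}{7}\right) \left(-2\right) = \frac{2}{7} \approx 0.28571$)
$u{\left(J \right)} = -14$ ($u{\left(J \right)} = - \frac{4 + 4 \cdot 6}{2} = - \frac{4 + 24}{2} = \left(- \frac{1}{2}\right) 28 = -14$)
$- 16 \left(\left(z + j{\left(4,6 \right)}\right) + 19\right) + \left(u{\left(1 \right)} + 16\right)^{2} \cdot 1185 = - 16 \left(\left(\frac{2}{7} + 2\right) + 19\right) + \left(-14 + 16\right)^{2} \cdot 1185 = - 16 \left(\frac{16}{7} + 19\right) + 2^{2} \cdot 1185 = \left(-16\right) \frac{149}{7} + 4 \cdot 1185 = - \frac{2384}{7} + 4740 = \frac{30796}{7}$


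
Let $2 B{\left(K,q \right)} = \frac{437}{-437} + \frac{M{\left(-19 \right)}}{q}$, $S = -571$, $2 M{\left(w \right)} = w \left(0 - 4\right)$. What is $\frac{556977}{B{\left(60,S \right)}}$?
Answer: $- \frac{212022578}{203} \approx -1.0444 \cdot 10^{6}$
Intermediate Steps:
$M{\left(w \right)} = - 2 w$ ($M{\left(w \right)} = \frac{w \left(0 - 4\right)}{2} = \frac{w \left(-4\right)}{2} = \frac{\left(-4\right) w}{2} = - 2 w$)
$B{\left(K,q \right)} = - \frac{1}{2} + \frac{19}{q}$ ($B{\left(K,q \right)} = \frac{\frac{437}{-437} + \frac{\left(-2\right) \left(-19\right)}{q}}{2} = \frac{437 \left(- \frac{1}{437}\right) + \frac{38}{q}}{2} = \frac{-1 + \frac{38}{q}}{2} = - \frac{1}{2} + \frac{19}{q}$)
$\frac{556977}{B{\left(60,S \right)}} = \frac{556977}{\frac{1}{2} \frac{1}{-571} \left(38 - -571\right)} = \frac{556977}{\frac{1}{2} \left(- \frac{1}{571}\right) \left(38 + 571\right)} = \frac{556977}{\frac{1}{2} \left(- \frac{1}{571}\right) 609} = \frac{556977}{- \frac{609}{1142}} = 556977 \left(- \frac{1142}{609}\right) = - \frac{212022578}{203}$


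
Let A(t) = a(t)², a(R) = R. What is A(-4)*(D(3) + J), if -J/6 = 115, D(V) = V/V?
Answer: -11024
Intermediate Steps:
D(V) = 1
J = -690 (J = -6*115 = -690)
A(t) = t²
A(-4)*(D(3) + J) = (-4)²*(1 - 690) = 16*(-689) = -11024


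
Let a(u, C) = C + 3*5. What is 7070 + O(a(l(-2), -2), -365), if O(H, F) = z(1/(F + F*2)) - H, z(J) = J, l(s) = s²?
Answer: 7727414/1095 ≈ 7057.0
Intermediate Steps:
a(u, C) = 15 + C (a(u, C) = C + 15 = 15 + C)
O(H, F) = -H + 1/(3*F) (O(H, F) = 1/(F + F*2) - H = 1/(F + 2*F) - H = 1/(3*F) - H = -H + 1/(3*F))
7070 + O(a(l(-2), -2), -365) = 7070 + (-(15 - 2) + (⅓)/(-365)) = 7070 + (-1*13 + (⅓)*(-1/365)) = 7070 + (-13 - 1/1095) = 7070 - 14236/1095 = 7727414/1095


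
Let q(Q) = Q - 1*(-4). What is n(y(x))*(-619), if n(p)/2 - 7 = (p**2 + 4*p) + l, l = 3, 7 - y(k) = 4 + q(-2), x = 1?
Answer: -18570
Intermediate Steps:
q(Q) = 4 + Q (q(Q) = Q + 4 = 4 + Q)
y(k) = 1 (y(k) = 7 - (4 + (4 - 2)) = 7 - (4 + 2) = 7 - 1*6 = 7 - 6 = 1)
n(p) = 20 + 2*p**2 + 8*p (n(p) = 14 + 2*((p**2 + 4*p) + 3) = 14 + 2*(3 + p**2 + 4*p) = 14 + (6 + 2*p**2 + 8*p) = 20 + 2*p**2 + 8*p)
n(y(x))*(-619) = (20 + 2*1**2 + 8*1)*(-619) = (20 + 2*1 + 8)*(-619) = (20 + 2 + 8)*(-619) = 30*(-619) = -18570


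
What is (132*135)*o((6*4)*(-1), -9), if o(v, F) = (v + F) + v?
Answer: -1015740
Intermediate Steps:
o(v, F) = F + 2*v (o(v, F) = (F + v) + v = F + 2*v)
(132*135)*o((6*4)*(-1), -9) = (132*135)*(-9 + 2*((6*4)*(-1))) = 17820*(-9 + 2*(24*(-1))) = 17820*(-9 + 2*(-24)) = 17820*(-9 - 48) = 17820*(-57) = -1015740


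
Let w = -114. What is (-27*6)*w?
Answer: 18468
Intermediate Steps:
(-27*6)*w = -27*6*(-114) = -162*(-114) = 18468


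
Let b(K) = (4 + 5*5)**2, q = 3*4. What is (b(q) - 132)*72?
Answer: 51048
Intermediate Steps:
q = 12
b(K) = 841 (b(K) = (4 + 25)**2 = 29**2 = 841)
(b(q) - 132)*72 = (841 - 132)*72 = 709*72 = 51048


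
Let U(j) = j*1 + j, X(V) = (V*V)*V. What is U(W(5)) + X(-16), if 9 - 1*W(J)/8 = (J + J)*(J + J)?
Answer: -5552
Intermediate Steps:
X(V) = V³ (X(V) = V²*V = V³)
W(J) = 72 - 32*J² (W(J) = 72 - 8*(J + J)*(J + J) = 72 - 8*2*J*2*J = 72 - 32*J²)
U(j) = 2*j (U(j) = j + j = 2*j)
U(W(5)) + X(-16) = 2*(72 - 32*5²) + (-16)³ = 2*(72 - 32*25) - 4096 = 2*(72 - 800) - 4096 = 2*(-728) - 4096 = -1456 - 4096 = -5552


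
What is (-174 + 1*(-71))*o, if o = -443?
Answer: 108535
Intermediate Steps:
(-174 + 1*(-71))*o = (-174 + 1*(-71))*(-443) = (-174 - 71)*(-443) = -245*(-443) = 108535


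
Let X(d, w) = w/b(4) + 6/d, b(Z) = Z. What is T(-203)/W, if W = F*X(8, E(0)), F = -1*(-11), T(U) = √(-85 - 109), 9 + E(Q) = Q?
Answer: -2*I*√194/33 ≈ -0.84414*I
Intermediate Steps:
E(Q) = -9 + Q
T(U) = I*√194 (T(U) = √(-194) = I*√194)
F = 11
X(d, w) = 6/d + w/4 (X(d, w) = w/4 + 6/d = 6/d + w/4)
W = -33/2 (W = 11*(6/8 + (-9 + 0)/4) = 11*(6*(⅛) + (¼)*(-9)) = 11*(¾ - 9/4) = 11*(-3/2) = -33/2 ≈ -16.500)
T(-203)/W = (I*√194)/(-33/2) = (I*√194)*(-2/33) = -2*I*√194/33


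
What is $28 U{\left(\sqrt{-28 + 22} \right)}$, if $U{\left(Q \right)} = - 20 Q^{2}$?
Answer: $3360$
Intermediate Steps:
$28 U{\left(\sqrt{-28 + 22} \right)} = 28 \left(- 20 \left(\sqrt{-28 + 22}\right)^{2}\right) = 28 \left(- 20 \left(\sqrt{-6}\right)^{2}\right) = 28 \left(- 20 \left(i \sqrt{6}\right)^{2}\right) = 28 \left(\left(-20\right) \left(-6\right)\right) = 28 \cdot 120 = 3360$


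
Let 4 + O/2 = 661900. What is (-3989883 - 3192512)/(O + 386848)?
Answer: -1436479/342128 ≈ -4.1987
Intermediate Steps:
O = 1323792 (O = -8 + 2*661900 = -8 + 1323800 = 1323792)
(-3989883 - 3192512)/(O + 386848) = (-3989883 - 3192512)/(1323792 + 386848) = -7182395/1710640 = -7182395*1/1710640 = -1436479/342128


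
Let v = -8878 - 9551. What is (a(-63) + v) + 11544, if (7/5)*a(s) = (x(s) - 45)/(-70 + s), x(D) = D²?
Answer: -6429555/931 ≈ -6906.1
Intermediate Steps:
a(s) = 5*(-45 + s²)/(7*(-70 + s)) (a(s) = 5*((s² - 45)/(-70 + s))/7 = 5*((-45 + s²)/(-70 + s))/7 = 5*(-45 + s²)/(7*(-70 + s)))
v = -18429
(a(-63) + v) + 11544 = (5*(-45 + (-63)²)/(7*(-70 - 63)) - 18429) + 11544 = ((5/7)*(-45 + 3969)/(-133) - 18429) + 11544 = ((5/7)*(-1/133)*3924 - 18429) + 11544 = (-19620/931 - 18429) + 11544 = -17177019/931 + 11544 = -6429555/931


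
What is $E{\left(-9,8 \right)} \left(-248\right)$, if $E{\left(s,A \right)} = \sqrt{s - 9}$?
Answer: $- 744 i \sqrt{2} \approx - 1052.2 i$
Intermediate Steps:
$E{\left(s,A \right)} = \sqrt{-9 + s}$
$E{\left(-9,8 \right)} \left(-248\right) = \sqrt{-9 - 9} \left(-248\right) = \sqrt{-18} \left(-248\right) = 3 i \sqrt{2} \left(-248\right) = - 744 i \sqrt{2}$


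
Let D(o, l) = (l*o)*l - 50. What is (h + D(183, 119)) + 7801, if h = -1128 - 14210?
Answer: 2583876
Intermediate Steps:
h = -15338
D(o, l) = -50 + o*l**2 (D(o, l) = o*l**2 - 50 = -50 + o*l**2)
(h + D(183, 119)) + 7801 = (-15338 + (-50 + 183*119**2)) + 7801 = (-15338 + (-50 + 183*14161)) + 7801 = (-15338 + (-50 + 2591463)) + 7801 = (-15338 + 2591413) + 7801 = 2576075 + 7801 = 2583876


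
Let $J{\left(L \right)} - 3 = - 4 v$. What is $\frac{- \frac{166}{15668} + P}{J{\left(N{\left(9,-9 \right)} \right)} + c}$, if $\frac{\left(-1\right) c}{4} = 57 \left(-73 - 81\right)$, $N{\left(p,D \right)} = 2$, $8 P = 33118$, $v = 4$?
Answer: $\frac{64861437}{549931132} \approx 0.11794$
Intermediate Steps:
$P = \frac{16559}{4}$ ($P = \frac{1}{8} \cdot 33118 = \frac{16559}{4} \approx 4139.8$)
$J{\left(L \right)} = -13$ ($J{\left(L \right)} = 3 - 16 = -13$)
$c = 35112$ ($c = - 4 \cdot 57 \left(-73 - 81\right) = - 4 \cdot 57 \left(-154\right) = \left(-4\right) \left(-8778\right) = 35112$)
$\frac{- \frac{166}{15668} + P}{J{\left(N{\left(9,-9 \right)} \right)} + c} = \frac{- \frac{166}{15668} + \frac{16559}{4}}{-13 + 35112} = \frac{\left(-166\right) \frac{1}{15668} + \frac{16559}{4}}{35099} = \left(- \frac{83}{7834} + \frac{16559}{4}\right) \frac{1}{35099} = \frac{64861437}{15668} \cdot \frac{1}{35099} = \frac{64861437}{549931132}$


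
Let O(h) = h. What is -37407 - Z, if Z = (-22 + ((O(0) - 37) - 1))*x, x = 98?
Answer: -31527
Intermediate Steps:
Z = -5880 (Z = (-22 + ((0 - 37) - 1))*98 = (-22 + (-37 - 1))*98 = (-22 - 38)*98 = -60*98 = -5880)
-37407 - Z = -37407 - 1*(-5880) = -37407 + 5880 = -31527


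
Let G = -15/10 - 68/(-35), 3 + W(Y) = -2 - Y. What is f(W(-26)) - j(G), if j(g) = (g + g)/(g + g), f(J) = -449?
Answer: -450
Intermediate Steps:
W(Y) = -5 - Y (W(Y) = -3 + (-2 - Y) = -5 - Y)
G = 31/70 (G = -15*1/10 - 68*(-1/35) = -3/2 + 68/35 = 31/70 ≈ 0.44286)
j(g) = 1 (j(g) = (2*g)/((2*g)) = (2*g)*(1/(2*g)) = 1)
f(W(-26)) - j(G) = -449 - 1*1 = -449 - 1 = -450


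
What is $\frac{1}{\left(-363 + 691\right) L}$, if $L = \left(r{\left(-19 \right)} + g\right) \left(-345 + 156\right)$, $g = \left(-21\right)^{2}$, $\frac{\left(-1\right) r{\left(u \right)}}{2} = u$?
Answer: $- \frac{1}{29694168} \approx -3.3677 \cdot 10^{-8}$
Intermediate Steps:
$r{\left(u \right)} = - 2 u$
$g = 441$
$L = -90531$ ($L = \left(\left(-2\right) \left(-19\right) + 441\right) \left(-345 + 156\right) = \left(38 + 441\right) \left(-189\right) = 479 \left(-189\right) = -90531$)
$\frac{1}{\left(-363 + 691\right) L} = \frac{1}{\left(-363 + 691\right) \left(-90531\right)} = \frac{1}{328} \left(- \frac{1}{90531}\right) = - \frac{1}{29694168}$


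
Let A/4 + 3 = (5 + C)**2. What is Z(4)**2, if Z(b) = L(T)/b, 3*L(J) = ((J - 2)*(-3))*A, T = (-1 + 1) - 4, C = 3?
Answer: 133956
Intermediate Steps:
A = 244 (A = -12 + 4*(5 + 3)**2 = -12 + 4*8**2 = -12 + 4*64 = -12 + 256 = 244)
T = -4 (T = 0 - 4 = -4)
L(J) = 488 - 244*J (L(J) = (((J - 2)*(-3))*244)/3 = (((-2 + J)*(-3))*244)/3 = ((6 - 3*J)*244)/3 = (1464 - 732*J)/3 = 488 - 244*J)
Z(b) = 1464/b (Z(b) = (488 - 244*(-4))/b = (488 + 976)/b = 1464/b)
Z(4)**2 = (1464/4)**2 = (1464*(1/4))**2 = 366**2 = 133956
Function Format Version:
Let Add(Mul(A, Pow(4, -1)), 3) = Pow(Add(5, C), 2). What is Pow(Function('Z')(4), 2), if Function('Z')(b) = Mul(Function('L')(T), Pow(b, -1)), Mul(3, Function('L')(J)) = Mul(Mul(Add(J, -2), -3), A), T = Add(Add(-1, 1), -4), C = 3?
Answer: 133956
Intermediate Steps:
A = 244 (A = Add(-12, Mul(4, Pow(Add(5, 3), 2))) = Add(-12, Mul(4, Pow(8, 2))) = Add(-12, Mul(4, 64)) = Add(-12, 256) = 244)
T = -4 (T = Add(0, -4) = -4)
Function('L')(J) = Add(488, Mul(-244, J)) (Function('L')(J) = Mul(Rational(1, 3), Mul(Mul(Add(J, -2), -3), 244)) = Mul(Rational(1, 3), Mul(Mul(Add(-2, J), -3), 244)) = Mul(Rational(1, 3), Mul(Add(6, Mul(-3, J)), 244)) = Mul(Rational(1, 3), Add(1464, Mul(-732, J))) = Add(488, Mul(-244, J)))
Function('Z')(b) = Mul(1464, Pow(b, -1)) (Function('Z')(b) = Mul(Add(488, Mul(-244, -4)), Pow(b, -1)) = Mul(Add(488, 976), Pow(b, -1)) = Mul(1464, Pow(b, -1)))
Pow(Function('Z')(4), 2) = Pow(Mul(1464, Pow(4, -1)), 2) = Pow(Mul(1464, Rational(1, 4)), 2) = Pow(366, 2) = 133956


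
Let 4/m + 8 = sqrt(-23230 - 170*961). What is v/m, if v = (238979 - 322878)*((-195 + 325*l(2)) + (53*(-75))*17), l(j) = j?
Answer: -11262601760 + 14078252200*I*sqrt(1866) ≈ -1.1263e+10 + 6.0814e+11*I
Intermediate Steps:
v = 5631300880 (v = (238979 - 322878)*((-195 + 325*2) + (53*(-75))*17) = -83899*((-195 + 650) - 3975*17) = -83899*(455 - 67575) = -83899*(-67120) = 5631300880)
m = 4/(-8 + 10*I*sqrt(1866)) (m = 4/(-8 + sqrt(-23230 - 170*961)) = 4/(-8 + sqrt(-23230 - 163370)) = 4/(-8 + sqrt(-186600)) = 4/(-8 + 10*I*sqrt(1866)) ≈ -0.00017143 - 0.0092567*I)
v/m = 5631300880/(-4/23333 - 5*I*sqrt(1866)/23333)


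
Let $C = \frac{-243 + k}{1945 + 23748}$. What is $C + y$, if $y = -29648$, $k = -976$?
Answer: $- \frac{761747283}{25693} \approx -29648.0$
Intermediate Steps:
$C = - \frac{1219}{25693}$ ($C = \frac{-243 - 976}{1945 + 23748} = - \frac{1219}{25693} \approx -0.047445$)
$C + y = - \frac{1219}{25693} - 29648 = - \frac{761747283}{25693}$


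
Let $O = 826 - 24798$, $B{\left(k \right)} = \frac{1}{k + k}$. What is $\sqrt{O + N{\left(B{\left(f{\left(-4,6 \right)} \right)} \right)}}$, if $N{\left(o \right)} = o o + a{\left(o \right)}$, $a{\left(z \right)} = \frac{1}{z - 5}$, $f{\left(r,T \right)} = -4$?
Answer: $\frac{i \sqrt{2579022959}}{328} \approx 154.83 i$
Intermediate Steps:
$B{\left(k \right)} = \frac{1}{2 k}$
$a{\left(z \right)} = \frac{1}{-5 + z}$
$O = -23972$
$N{\left(o \right)} = o^{2} + \frac{1}{-5 + o}$ ($N{\left(o \right)} = o o + \frac{1}{-5 + o} = o^{2} + \frac{1}{-5 + o}$)
$\sqrt{O + N{\left(B{\left(f{\left(-4,6 \right)} \right)} \right)}} = \sqrt{-23972 + \frac{1 + \left(\frac{1}{2 \left(-4\right)}\right)^{2} \left(-5 + \frac{1}{2 \left(-4\right)}\right)}{-5 + \frac{1}{2 \left(-4\right)}}} = \sqrt{-23972 + \frac{1 + \left(\frac{1}{2} \left(- \frac{1}{4}\right)\right)^{2} \left(-5 + \frac{1}{2} \left(- \frac{1}{4}\right)\right)}{-5 + \frac{1}{2} \left(- \frac{1}{4}\right)}} = \sqrt{-23972 + \frac{1 + \left(- \frac{1}{8}\right)^{2} \left(-5 - \frac{1}{8}\right)}{-5 - \frac{1}{8}}} = \sqrt{-23972 + \frac{1 + \frac{1}{64} \left(- \frac{41}{8}\right)}{- \frac{41}{8}}} = \sqrt{-23972 - \frac{8 \left(1 - \frac{41}{512}\right)}{41}} = \sqrt{-23972 - \frac{471}{2624}} = \sqrt{- \frac{62902999}{2624}} = \frac{i \sqrt{2579022959}}{328}$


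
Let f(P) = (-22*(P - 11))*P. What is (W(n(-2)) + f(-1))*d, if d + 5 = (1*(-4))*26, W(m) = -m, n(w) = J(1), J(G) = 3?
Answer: 29103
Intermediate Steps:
n(w) = 3
f(P) = P*(242 - 22*P) (f(P) = (-22*(-11 + P))*P = (242 - 22*P)*P = P*(242 - 22*P))
d = -109 (d = -5 + (1*(-4))*26 = -5 - 4*26 = -5 - 104 = -109)
(W(n(-2)) + f(-1))*d = (-1*3 + 22*(-1)*(11 - 1*(-1)))*(-109) = (-3 + 22*(-1)*(11 + 1))*(-109) = (-3 + 22*(-1)*12)*(-109) = (-3 - 264)*(-109) = -267*(-109) = 29103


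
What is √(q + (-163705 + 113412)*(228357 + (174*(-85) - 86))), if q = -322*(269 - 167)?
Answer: I*√10736632777 ≈ 1.0362e+5*I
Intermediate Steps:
q = -32844 (q = -322*102 = -32844)
√(q + (-163705 + 113412)*(228357 + (174*(-85) - 86))) = √(-32844 + (-163705 + 113412)*(228357 + (174*(-85) - 86))) = √(-32844 - 50293*(228357 + (-14790 - 86))) = √(-32844 - 50293*(228357 - 14876)) = √(-32844 - 50293*213481) = √(-32844 - 10736599933) = √(-10736632777) = I*√10736632777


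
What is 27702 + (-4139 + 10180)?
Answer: 33743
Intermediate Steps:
27702 + (-4139 + 10180) = 27702 + 6041 = 33743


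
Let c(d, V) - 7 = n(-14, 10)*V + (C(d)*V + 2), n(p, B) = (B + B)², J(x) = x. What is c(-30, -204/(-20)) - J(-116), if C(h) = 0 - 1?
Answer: 20974/5 ≈ 4194.8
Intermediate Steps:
C(h) = -1
n(p, B) = 4*B² (n(p, B) = (2*B)² = 4*B²)
c(d, V) = 9 + 399*V (c(d, V) = 7 + ((4*10²)*V + (-V + 2)) = 7 + ((4*100)*V + (2 - V)) = 7 + (400*V + (2 - V)) = 7 + (2 + 399*V) = 9 + 399*V)
c(-30, -204/(-20)) - J(-116) = (9 + 399*(-204/(-20))) - 1*(-116) = (9 + 399*(-204*(-1/20))) + 116 = (9 + 399*(51/5)) + 116 = (9 + 20349/5) + 116 = 20394/5 + 116 = 20974/5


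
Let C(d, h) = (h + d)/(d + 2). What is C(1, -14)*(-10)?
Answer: 130/3 ≈ 43.333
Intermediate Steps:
C(d, h) = (d + h)/(2 + d)
C(1, -14)*(-10) = ((1 - 14)/(2 + 1))*(-10) = (-13/3)*(-10) = ((1/3)*(-13))*(-10) = -13/3*(-10) = 130/3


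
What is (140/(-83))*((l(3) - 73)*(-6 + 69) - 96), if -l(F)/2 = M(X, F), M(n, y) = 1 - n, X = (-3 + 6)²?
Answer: 516180/83 ≈ 6219.0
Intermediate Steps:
X = 9 (X = 3² = 9)
l(F) = 16 (l(F) = -2*(1 - 1*9) = -2*(1 - 9) = -2*(-8) = 16)
(140/(-83))*((l(3) - 73)*(-6 + 69) - 96) = (140/(-83))*((16 - 73)*(-6 + 69) - 96) = (140*(-1/83))*(-57*63 - 96) = -140*(-3591 - 96)/83 = -140/83*(-3687) = 516180/83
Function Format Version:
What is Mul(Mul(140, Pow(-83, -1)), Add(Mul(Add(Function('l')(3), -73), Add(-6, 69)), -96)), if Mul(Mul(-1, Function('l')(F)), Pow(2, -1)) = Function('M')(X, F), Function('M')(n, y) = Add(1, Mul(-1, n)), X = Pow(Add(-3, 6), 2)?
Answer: Rational(516180, 83) ≈ 6219.0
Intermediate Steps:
X = 9 (X = Pow(3, 2) = 9)
Function('l')(F) = 16 (Function('l')(F) = Mul(-2, Add(1, Mul(-1, 9))) = Mul(-2, Add(1, -9)) = Mul(-2, -8) = 16)
Mul(Mul(140, Pow(-83, -1)), Add(Mul(Add(Function('l')(3), -73), Add(-6, 69)), -96)) = Mul(Mul(140, Pow(-83, -1)), Add(Mul(Add(16, -73), Add(-6, 69)), -96)) = Mul(Mul(140, Rational(-1, 83)), Add(Mul(-57, 63), -96)) = Mul(Rational(-140, 83), Add(-3591, -96)) = Mul(Rational(-140, 83), -3687) = Rational(516180, 83)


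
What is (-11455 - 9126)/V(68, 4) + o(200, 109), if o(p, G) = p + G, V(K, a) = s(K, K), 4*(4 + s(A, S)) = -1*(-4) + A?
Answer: -16255/14 ≈ -1161.1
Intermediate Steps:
s(A, S) = -3 + A/4 (s(A, S) = -4 + (-1*(-4) + A)/4 = -4 + (4 + A)/4 = -4 + (1 + A/4) = -3 + A/4)
V(K, a) = -3 + K/4
o(p, G) = G + p
(-11455 - 9126)/V(68, 4) + o(200, 109) = (-11455 - 9126)/(-3 + (¼)*68) + (109 + 200) = -20581/(-3 + 17) + 309 = -20581/14 + 309 = -16255/14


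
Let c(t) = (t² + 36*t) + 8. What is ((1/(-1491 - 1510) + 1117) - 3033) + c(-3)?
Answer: -6023008/3001 ≈ -2007.0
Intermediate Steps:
c(t) = 8 + t² + 36*t
((1/(-1491 - 1510) + 1117) - 3033) + c(-3) = ((1/(-1491 - 1510) + 1117) - 3033) + (8 + (-3)² + 36*(-3)) = ((1/(-3001) + 1117) - 3033) + (8 + 9 - 108) = ((-1/3001 + 1117) - 3033) - 91 = (3352116/3001 - 3033) - 91 = -5749917/3001 - 91 = -6023008/3001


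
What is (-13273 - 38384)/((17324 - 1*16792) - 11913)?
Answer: 51657/11381 ≈ 4.5389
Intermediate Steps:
(-13273 - 38384)/((17324 - 1*16792) - 11913) = -51657/((17324 - 16792) - 11913) = -51657/(532 - 11913) = -51657/(-11381) = -51657*(-1/11381) = 51657/11381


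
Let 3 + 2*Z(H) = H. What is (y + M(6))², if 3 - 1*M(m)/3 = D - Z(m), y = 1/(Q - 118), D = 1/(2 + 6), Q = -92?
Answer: 121462441/705600 ≈ 172.14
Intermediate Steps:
Z(H) = -3/2 + H/2
D = ⅛ (D = 1/8 = ⅛ ≈ 0.12500)
y = -1/210 (y = 1/(-92 - 118) = 1/(-210) = -1/210 ≈ -0.0047619)
M(m) = 33/8 + 3*m/2 (M(m) = 9 - 3*(⅛ - (-3/2 + m/2)) = 9 - 3*(⅛ + (3/2 - m/2)) = 9 - 3*(13/8 - m/2) = 9 + (-39/8 + 3*m/2) = 33/8 + 3*m/2)
(y + M(6))² = (-1/210 + (33/8 + (3/2)*6))² = (-1/210 + (33/8 + 9))² = (-1/210 + 105/8)² = (11021/840)² = 121462441/705600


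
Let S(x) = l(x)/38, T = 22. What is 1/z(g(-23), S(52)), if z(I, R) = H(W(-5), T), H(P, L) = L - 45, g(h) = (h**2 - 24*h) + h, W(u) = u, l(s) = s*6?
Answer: -1/23 ≈ -0.043478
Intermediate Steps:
l(s) = 6*s
S(x) = 3*x/19 (S(x) = (6*x)/38 = (6*x)*(1/38) = 3*x/19)
g(h) = h**2 - 23*h
H(P, L) = -45 + L
z(I, R) = -23 (z(I, R) = -45 + 22 = -23)
1/z(g(-23), S(52)) = 1/(-23) = -1/23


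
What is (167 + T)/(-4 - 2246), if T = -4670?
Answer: 1501/750 ≈ 2.0013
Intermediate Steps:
(167 + T)/(-4 - 2246) = (167 - 4670)/(-4 - 2246) = -4503/(-2250) = -4503*(-1/2250) = 1501/750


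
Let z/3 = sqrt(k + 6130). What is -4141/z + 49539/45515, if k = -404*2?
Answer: 49539/45515 - 4141*sqrt(5322)/15966 ≈ -17.833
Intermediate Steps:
k = -808
z = 3*sqrt(5322) (z = 3*sqrt(-808 + 6130) = 3*sqrt(5322) ≈ 218.86)
-4141/z + 49539/45515 = -4141*sqrt(5322)/15966 + 49539/45515 = 49539/45515 - 4141*sqrt(5322)/15966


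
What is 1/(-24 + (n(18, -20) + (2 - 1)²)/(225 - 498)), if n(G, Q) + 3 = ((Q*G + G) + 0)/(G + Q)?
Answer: -21/517 ≈ -0.040619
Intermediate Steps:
n(G, Q) = -3 + (G + G*Q)/(G + Q) (n(G, Q) = -3 + ((Q*G + G) + 0)/(G + Q) = -3 + ((G*Q + G) + 0)/(G + Q) = -3 + ((G + G*Q) + 0)/(G + Q) = -3 + (G + G*Q)/(G + Q))
1/(-24 + (n(18, -20) + (2 - 1)²)/(225 - 498)) = 1/(-24 + ((-3*(-20) - 2*18 + 18*(-20))/(18 - 20) + (2 - 1)²)/(225 - 498)) = 1/(-24 + ((60 - 36 - 360)/(-2) + 1²)/(-273)) = 1/(-24 + (-½*(-336) + 1)*(-1/273)) = 1/(-24 + (168 + 1)*(-1/273)) = 1/(-24 + 169*(-1/273)) = 1/(-24 - 13/21) = 1/(-517/21) = -21/517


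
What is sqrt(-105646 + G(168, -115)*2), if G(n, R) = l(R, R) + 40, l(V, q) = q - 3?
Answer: I*sqrt(105802) ≈ 325.27*I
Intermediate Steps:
l(V, q) = -3 + q
G(n, R) = 37 + R (G(n, R) = (-3 + R) + 40 = 37 + R)
sqrt(-105646 + G(168, -115)*2) = sqrt(-105646 + (37 - 115)*2) = sqrt(-105646 - 78*2) = sqrt(-105646 - 156) = sqrt(-105802) = I*sqrt(105802)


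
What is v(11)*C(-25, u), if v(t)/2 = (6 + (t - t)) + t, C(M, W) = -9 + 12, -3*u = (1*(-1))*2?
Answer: 102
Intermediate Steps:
u = ⅔ (u = -1*(-1)*2/3 = -(-1)*2/3 = -⅓*(-2) = ⅔ ≈ 0.66667)
C(M, W) = 3
v(t) = 12 + 2*t (v(t) = 2*((6 + (t - t)) + t) = 2*((6 + 0) + t) = 2*(6 + t) = 12 + 2*t)
v(11)*C(-25, u) = (12 + 2*11)*3 = (12 + 22)*3 = 34*3 = 102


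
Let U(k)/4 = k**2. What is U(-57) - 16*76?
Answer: 11780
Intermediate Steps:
U(k) = 4*k**2
U(-57) - 16*76 = 4*(-57)**2 - 16*76 = 4*3249 - 1216 = 12996 - 1216 = 11780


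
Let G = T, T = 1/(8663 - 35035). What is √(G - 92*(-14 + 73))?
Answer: I*√943769601681/13186 ≈ 73.675*I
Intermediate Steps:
T = -1/26372 (T = 1/(-26372) = -1/26372 ≈ -3.7919e-5)
G = -1/26372 ≈ -3.7919e-5
√(G - 92*(-14 + 73)) = √(-1/26372 - 92*(-14 + 73)) = √(-1/26372 - 92*59) = √(-1/26372 - 5428) = √(-143147217/26372) = I*√943769601681/13186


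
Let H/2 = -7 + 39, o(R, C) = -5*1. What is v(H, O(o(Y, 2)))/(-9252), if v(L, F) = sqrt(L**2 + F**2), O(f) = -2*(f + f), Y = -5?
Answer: -sqrt(281)/2313 ≈ -0.0072473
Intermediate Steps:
o(R, C) = -5
O(f) = -4*f
H = 64 (H = 2*(-7 + 39) = 2*32 = 64)
v(L, F) = sqrt(F**2 + L**2)
v(H, O(o(Y, 2)))/(-9252) = sqrt((-4*(-5))**2 + 64**2)/(-9252) = sqrt(20**2 + 4096)*(-1/9252) = sqrt(400 + 4096)*(-1/9252) = sqrt(4496)*(-1/9252) = (4*sqrt(281))*(-1/9252) = -sqrt(281)/2313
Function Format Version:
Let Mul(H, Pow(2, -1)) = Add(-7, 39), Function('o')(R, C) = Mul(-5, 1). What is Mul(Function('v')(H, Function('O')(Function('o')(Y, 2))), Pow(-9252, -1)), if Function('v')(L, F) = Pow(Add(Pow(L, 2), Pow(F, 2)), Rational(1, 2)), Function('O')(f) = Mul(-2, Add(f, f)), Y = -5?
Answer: Mul(Rational(-1, 2313), Pow(281, Rational(1, 2))) ≈ -0.0072473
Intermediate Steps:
Function('o')(R, C) = -5
Function('O')(f) = Mul(-4, f) (Function('O')(f) = Mul(-2, Mul(2, f)) = Mul(-4, f))
H = 64 (H = Mul(2, Add(-7, 39)) = Mul(2, 32) = 64)
Function('v')(L, F) = Pow(Add(Pow(F, 2), Pow(L, 2)), Rational(1, 2))
Mul(Function('v')(H, Function('O')(Function('o')(Y, 2))), Pow(-9252, -1)) = Mul(Pow(Add(Pow(Mul(-4, -5), 2), Pow(64, 2)), Rational(1, 2)), Pow(-9252, -1)) = Mul(Pow(Add(Pow(20, 2), 4096), Rational(1, 2)), Rational(-1, 9252)) = Mul(Pow(Add(400, 4096), Rational(1, 2)), Rational(-1, 9252)) = Mul(Pow(4496, Rational(1, 2)), Rational(-1, 9252)) = Mul(Mul(4, Pow(281, Rational(1, 2))), Rational(-1, 9252)) = Mul(Rational(-1, 2313), Pow(281, Rational(1, 2)))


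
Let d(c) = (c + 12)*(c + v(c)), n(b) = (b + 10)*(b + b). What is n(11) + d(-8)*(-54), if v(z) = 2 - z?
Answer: 30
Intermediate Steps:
n(b) = 2*b*(10 + b) (n(b) = (10 + b)*(2*b) = 2*b*(10 + b))
d(c) = 24 + 2*c (d(c) = (c + 12)*(c + (2 - c)) = (12 + c)*2 = 24 + 2*c)
n(11) + d(-8)*(-54) = 2*11*(10 + 11) + (24 + 2*(-8))*(-54) = 2*11*21 + (24 - 16)*(-54) = 462 + 8*(-54) = 462 - 432 = 30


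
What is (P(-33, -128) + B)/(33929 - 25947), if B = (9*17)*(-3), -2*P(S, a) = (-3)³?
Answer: -891/15964 ≈ -0.055813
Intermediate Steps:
P(S, a) = 27/2 (P(S, a) = -½*(-3)³ = -½*(-27) = 27/2)
B = -459 (B = 153*(-3) = -459)
(P(-33, -128) + B)/(33929 - 25947) = (27/2 - 459)/(33929 - 25947) = -891/2/7982 = -891/2*1/7982 = -891/15964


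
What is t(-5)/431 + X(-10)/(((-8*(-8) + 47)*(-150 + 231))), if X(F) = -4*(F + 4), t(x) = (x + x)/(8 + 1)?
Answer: 118/1291707 ≈ 9.1352e-5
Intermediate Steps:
t(x) = 2*x/9 (t(x) = (2*x)/9 = (2*x)*(⅑) = 2*x/9)
X(F) = -16 - 4*F (X(F) = -4*(4 + F) = -16 - 4*F)
t(-5)/431 + X(-10)/(((-8*(-8) + 47)*(-150 + 231))) = ((2/9)*(-5))/431 + (-16 - 4*(-10))/(((-8*(-8) + 47)*(-150 + 231))) = -10/9*1/431 + (-16 + 40)/(((64 + 47)*81)) = -10/3879 + 24/((111*81)) = -10/3879 + 24/8991 = -10/3879 + 24*(1/8991) = -10/3879 + 8/2997 = 118/1291707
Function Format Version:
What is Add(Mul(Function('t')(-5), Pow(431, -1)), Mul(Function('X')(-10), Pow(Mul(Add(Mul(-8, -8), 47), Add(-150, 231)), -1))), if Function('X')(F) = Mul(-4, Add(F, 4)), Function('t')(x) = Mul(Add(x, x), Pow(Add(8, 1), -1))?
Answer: Rational(118, 1291707) ≈ 9.1352e-5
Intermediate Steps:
Function('t')(x) = Mul(Rational(2, 9), x) (Function('t')(x) = Mul(Mul(2, x), Pow(9, -1)) = Mul(Mul(2, x), Rational(1, 9)) = Mul(Rational(2, 9), x))
Function('X')(F) = Add(-16, Mul(-4, F)) (Function('X')(F) = Mul(-4, Add(4, F)) = Add(-16, Mul(-4, F)))
Add(Mul(Function('t')(-5), Pow(431, -1)), Mul(Function('X')(-10), Pow(Mul(Add(Mul(-8, -8), 47), Add(-150, 231)), -1))) = Add(Mul(Mul(Rational(2, 9), -5), Pow(431, -1)), Mul(Add(-16, Mul(-4, -10)), Pow(Mul(Add(Mul(-8, -8), 47), Add(-150, 231)), -1))) = Add(Mul(Rational(-10, 9), Rational(1, 431)), Mul(Add(-16, 40), Pow(Mul(Add(64, 47), 81), -1))) = Add(Rational(-10, 3879), Mul(24, Pow(Mul(111, 81), -1))) = Add(Rational(-10, 3879), Mul(24, Pow(8991, -1))) = Add(Rational(-10, 3879), Mul(24, Rational(1, 8991))) = Add(Rational(-10, 3879), Rational(8, 2997)) = Rational(118, 1291707)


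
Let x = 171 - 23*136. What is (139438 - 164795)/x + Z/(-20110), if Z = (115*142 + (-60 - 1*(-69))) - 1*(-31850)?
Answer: 367434397/59465270 ≈ 6.1790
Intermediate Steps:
x = -2957 (x = 171 - 3128 = -2957)
Z = 48189 (Z = (16330 + (-60 + 69)) + 31850 = (16330 + 9) + 31850 = 16339 + 31850 = 48189)
(139438 - 164795)/x + Z/(-20110) = (139438 - 164795)/(-2957) + 48189/(-20110) = -25357*(-1/2957) + 48189*(-1/20110) = 25357/2957 - 48189/20110 = 367434397/59465270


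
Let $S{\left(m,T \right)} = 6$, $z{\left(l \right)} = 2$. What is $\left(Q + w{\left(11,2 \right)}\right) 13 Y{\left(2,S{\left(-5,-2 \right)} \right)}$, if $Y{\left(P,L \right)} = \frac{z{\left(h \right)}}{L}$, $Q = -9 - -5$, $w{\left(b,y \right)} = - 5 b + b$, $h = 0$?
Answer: $-208$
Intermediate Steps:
$w{\left(b,y \right)} = - 4 b$
$Q = -4$ ($Q = -9 + 5 = -4$)
$Y{\left(P,L \right)} = \frac{2}{L}$
$\left(Q + w{\left(11,2 \right)}\right) 13 Y{\left(2,S{\left(-5,-2 \right)} \right)} = \left(-4 - 44\right) 13 \cdot \frac{2}{6} = \left(-4 - 44\right) 13 \cdot 2 \cdot \frac{1}{6} = - 48 \cdot 13 \cdot \frac{1}{3} = \left(-48\right) \frac{13}{3} = -208$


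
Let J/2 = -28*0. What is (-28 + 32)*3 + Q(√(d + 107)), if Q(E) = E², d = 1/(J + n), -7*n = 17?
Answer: 2016/17 ≈ 118.59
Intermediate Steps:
J = 0 (J = 2*(-28*0) = 2*0 = 0)
n = -17/7 (n = -⅐*17 = -17/7 ≈ -2.4286)
d = -7/17 (d = 1/(0 - 17/7) = 1/(-17/7) = -7/17 ≈ -0.41176)
(-28 + 32)*3 + Q(√(d + 107)) = (-28 + 32)*3 + (√(-7/17 + 107))² = 4*3 + (√(1812/17))² = 12 + (2*√7701/17)² = 12 + 1812/17 = 2016/17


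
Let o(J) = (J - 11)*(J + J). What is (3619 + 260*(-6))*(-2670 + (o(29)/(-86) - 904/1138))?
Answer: -135159645296/24467 ≈ -5.5242e+6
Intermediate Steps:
o(J) = 2*J*(-11 + J) (o(J) = (-11 + J)*(2*J) = 2*J*(-11 + J))
(3619 + 260*(-6))*(-2670 + (o(29)/(-86) - 904/1138)) = (3619 + 260*(-6))*(-2670 + ((2*29*(-11 + 29))/(-86) - 904/1138)) = (3619 - 1560)*(-2670 + ((2*29*18)*(-1/86) - 904*1/1138)) = 2059*(-2670 + (1044*(-1/86) - 452/569)) = 2059*(-2670 + (-522/43 - 452/569)) = 2059*(-2670 - 316454/24467) = 2059*(-65643344/24467) = -135159645296/24467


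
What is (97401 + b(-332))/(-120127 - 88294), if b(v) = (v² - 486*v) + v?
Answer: -368645/208421 ≈ -1.7688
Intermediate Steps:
b(v) = v² - 485*v
(97401 + b(-332))/(-120127 - 88294) = (97401 - 332*(-485 - 332))/(-120127 - 88294) = (97401 - 332*(-817))/(-208421) = (97401 + 271244)*(-1/208421) = 368645*(-1/208421) = -368645/208421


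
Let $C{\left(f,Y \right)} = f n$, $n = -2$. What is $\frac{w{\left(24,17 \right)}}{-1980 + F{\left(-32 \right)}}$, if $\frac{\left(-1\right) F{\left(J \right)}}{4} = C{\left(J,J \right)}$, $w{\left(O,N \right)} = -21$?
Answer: $\frac{21}{2236} \approx 0.0093918$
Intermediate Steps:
$C{\left(f,Y \right)} = - 2 f$ ($C{\left(f,Y \right)} = f \left(-2\right) = - 2 f$)
$F{\left(J \right)} = 8 J$ ($F{\left(J \right)} = - 4 \left(- 2 J\right) = 8 J$)
$\frac{w{\left(24,17 \right)}}{-1980 + F{\left(-32 \right)}} = - \frac{21}{-1980 + 8 \left(-32\right)} = - \frac{21}{-1980 - 256} = - \frac{21}{-2236} = \left(-21\right) \left(- \frac{1}{2236}\right) = \frac{21}{2236}$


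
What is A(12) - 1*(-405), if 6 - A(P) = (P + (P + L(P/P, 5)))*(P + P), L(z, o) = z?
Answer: -189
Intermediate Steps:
A(P) = 6 - 2*P*(1 + 2*P) (A(P) = 6 - (P + (P + P/P))*(P + P) = 6 - (P + (P + 1))*2*P = 6 - (P + (1 + P))*2*P = 6 - (1 + 2*P)*2*P = 6 - 2*P*(1 + 2*P))
A(12) - 1*(-405) = (6 - 4*12**2 - 2*12) - 1*(-405) = (6 - 4*144 - 24) + 405 = (6 - 576 - 24) + 405 = -594 + 405 = -189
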